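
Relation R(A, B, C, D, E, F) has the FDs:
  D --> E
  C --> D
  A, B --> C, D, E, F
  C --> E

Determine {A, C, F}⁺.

Start with {A, C, F}.
C --> D applies; add {D} → now {A, C, D, F}.
C --> E applies; add {E} → now {A, C, D, E, F}.
No further FD applies.

{A, C, D, E, F}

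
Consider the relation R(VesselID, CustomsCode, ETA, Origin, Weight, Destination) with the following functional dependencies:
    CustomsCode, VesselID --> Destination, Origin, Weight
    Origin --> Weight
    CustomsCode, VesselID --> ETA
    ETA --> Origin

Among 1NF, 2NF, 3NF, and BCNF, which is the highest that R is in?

2NF

Candidate key: {CustomsCode, VesselID}. Prime attributes: {CustomsCode, VesselID}.
For Origin --> Weight we have {Origin}⁺ = {Origin, Weight}; {Origin} is not a superkey, so BCNF fails.
Because {Weight} is non-prime and the left side of Origin --> Weight is not a superkey, the relation is not in 3NF.
No proper subset of a key has a non-prime attribute in its closure, so there is no partial dependency; 2NF holds.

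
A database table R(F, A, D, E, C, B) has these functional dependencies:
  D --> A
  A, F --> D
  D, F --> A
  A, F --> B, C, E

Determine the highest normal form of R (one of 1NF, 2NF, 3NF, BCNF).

Candidate keys: {A, F}, {D, F}. Prime attributes: {A, D, F}.
D --> A: {D}⁺ = {A, D}, which is not all of the attributes, so the left side is not a superkey — BCNF is violated.
Since {A} ⊆ prime attributes and every other non-superkey FD also has a prime right side, the schema is in 3NF.

3NF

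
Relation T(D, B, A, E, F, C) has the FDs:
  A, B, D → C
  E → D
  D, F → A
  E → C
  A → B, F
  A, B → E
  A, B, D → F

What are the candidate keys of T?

{A}, {D, F}, {E, F}

{A} is a candidate key since {A}⁺ = {A, B, C, D, E, F} covers every attribute.
{D, F} is a candidate key since {D, F}⁺ = {A, B, C, D, E, F} covers every attribute.
{E, F} is a candidate key since {E, F}⁺ = {A, B, C, D, E, F} covers every attribute.
These are minimal and exhaustive — every other superkey contains one of them.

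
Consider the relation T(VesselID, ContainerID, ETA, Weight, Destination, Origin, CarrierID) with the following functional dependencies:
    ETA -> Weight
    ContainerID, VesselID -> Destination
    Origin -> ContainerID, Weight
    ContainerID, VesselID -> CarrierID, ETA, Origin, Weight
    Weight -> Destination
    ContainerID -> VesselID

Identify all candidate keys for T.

{ContainerID}, {Origin}

{ContainerID}⁺ = {CarrierID, ContainerID, Destination, ETA, Origin, VesselID, Weight}, which is every attribute, so {ContainerID} is a candidate key.
{Origin}⁺ = {CarrierID, ContainerID, Destination, ETA, Origin, VesselID, Weight}, which is every attribute, so {Origin} is a candidate key.
No proper subset of any of these is a key, and no other minimal superkey exists.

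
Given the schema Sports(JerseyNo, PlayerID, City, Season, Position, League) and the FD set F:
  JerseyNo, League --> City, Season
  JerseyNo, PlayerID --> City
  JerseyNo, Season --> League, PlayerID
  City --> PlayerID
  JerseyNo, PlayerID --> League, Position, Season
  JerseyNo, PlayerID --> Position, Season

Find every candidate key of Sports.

{JerseyNo} never appears on the right of any FD, so every key must include it.
{City, JerseyNo}⁺ = {City, JerseyNo, League, PlayerID, Position, Season} — all of the relation — so {City, JerseyNo} is a candidate key.
{JerseyNo, League}⁺ = {City, JerseyNo, League, PlayerID, Position, Season} — all of the relation — so {JerseyNo, League} is a candidate key.
{JerseyNo, PlayerID}⁺ = {City, JerseyNo, League, PlayerID, Position, Season} — all of the relation — so {JerseyNo, PlayerID} is a candidate key.
{JerseyNo, Season}⁺ = {City, JerseyNo, League, PlayerID, Position, Season} — all of the relation — so {JerseyNo, Season} is a candidate key.
Any other superkey properly contains one of these, so there are no further candidate keys.

{City, JerseyNo}, {JerseyNo, League}, {JerseyNo, PlayerID}, {JerseyNo, Season}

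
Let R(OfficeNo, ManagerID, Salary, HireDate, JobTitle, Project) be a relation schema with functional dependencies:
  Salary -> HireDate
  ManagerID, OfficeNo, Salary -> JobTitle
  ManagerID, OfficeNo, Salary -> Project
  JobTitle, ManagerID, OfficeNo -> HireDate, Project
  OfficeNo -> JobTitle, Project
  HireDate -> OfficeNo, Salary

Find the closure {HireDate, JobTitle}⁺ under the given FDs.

Start with {HireDate, JobTitle}.
HireDate -> OfficeNo, Salary applies; add {OfficeNo, Salary} → now {HireDate, JobTitle, OfficeNo, Salary}.
OfficeNo -> JobTitle, Project applies; add {Project} → now {HireDate, JobTitle, OfficeNo, Project, Salary}.
No further FD applies.

{HireDate, JobTitle, OfficeNo, Project, Salary}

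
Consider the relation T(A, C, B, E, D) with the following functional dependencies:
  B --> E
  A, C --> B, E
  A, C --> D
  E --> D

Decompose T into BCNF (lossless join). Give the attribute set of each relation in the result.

{A, B, C}; {B, E}; {D, E}

Candidate key of the original relation: {A, C}.
{A, B, C, D, E}: {B} determines {B, D, E} here but is not a superkey — split on B --> D, E, giving {B, D, E} and {A, B, C}.
{B, D, E}: {E} determines {D, E} here but is not a superkey — split on E --> D, giving {D, E} and {B, E}.
{D, E}: every determinant is a superkey — BCNF.
{B, E}: every determinant is a superkey — BCNF.
{A, B, C}: every determinant is a superkey — BCNF.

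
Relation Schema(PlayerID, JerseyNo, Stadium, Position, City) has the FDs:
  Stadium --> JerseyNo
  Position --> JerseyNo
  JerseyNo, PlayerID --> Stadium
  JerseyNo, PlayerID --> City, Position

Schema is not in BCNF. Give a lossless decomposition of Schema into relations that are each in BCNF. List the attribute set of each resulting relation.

Candidate keys of the original relation: {JerseyNo, PlayerID}, {PlayerID, Position}, {PlayerID, Stadium}.
Within {City, JerseyNo, PlayerID, Position, Stadium}: {Stadium}⁺ ∩ {City, JerseyNo, PlayerID, Position, Stadium} = {JerseyNo, Stadium}, not the whole set, so Stadium --> JerseyNo violates BCNF; decompose into {JerseyNo, Stadium} and {City, PlayerID, Position, Stadium}.
{JerseyNo, Stadium} has no BCNF violation.
{City, PlayerID, Position, Stadium} has no BCNF violation.

{City, PlayerID, Position, Stadium}; {JerseyNo, Stadium}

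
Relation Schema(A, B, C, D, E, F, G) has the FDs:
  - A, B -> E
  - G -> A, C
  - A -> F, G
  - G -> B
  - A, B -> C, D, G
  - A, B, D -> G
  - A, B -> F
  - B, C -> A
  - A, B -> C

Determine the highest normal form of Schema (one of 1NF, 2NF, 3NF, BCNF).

Candidate keys: {A}, {B, C}, {G}. Prime attributes: {A, B, C, G}.
The left-hand side of every FD is a superkey, so BCNF is satisfied.

BCNF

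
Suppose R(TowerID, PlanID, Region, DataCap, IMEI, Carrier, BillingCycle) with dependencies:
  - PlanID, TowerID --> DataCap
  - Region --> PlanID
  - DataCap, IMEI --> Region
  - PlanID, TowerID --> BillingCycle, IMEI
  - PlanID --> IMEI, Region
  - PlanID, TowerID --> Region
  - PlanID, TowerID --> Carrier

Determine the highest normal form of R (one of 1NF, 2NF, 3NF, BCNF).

3NF

Candidate keys: {DataCap, IMEI, TowerID}, {PlanID, TowerID}, {Region, TowerID}. Prime attributes: {DataCap, IMEI, PlanID, Region, TowerID}.
For Region --> PlanID we have {Region}⁺ = {IMEI, PlanID, Region}; {Region} is not a superkey, so BCNF fails.
Its right-hand attributes {PlanID} are all prime, as are those of every other non-superkey FD — the relation is in 3NF.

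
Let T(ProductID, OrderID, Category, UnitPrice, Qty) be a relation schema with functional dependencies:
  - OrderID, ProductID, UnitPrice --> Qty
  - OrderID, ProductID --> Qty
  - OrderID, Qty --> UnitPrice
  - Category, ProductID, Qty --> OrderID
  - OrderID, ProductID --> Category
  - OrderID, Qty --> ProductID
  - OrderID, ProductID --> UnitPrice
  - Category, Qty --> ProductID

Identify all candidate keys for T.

{Category, Qty}, {OrderID, ProductID}, {OrderID, Qty}

{Category, Qty}⁺ = {Category, OrderID, ProductID, Qty, UnitPrice} — all of the relation — so {Category, Qty} is a candidate key.
{OrderID, ProductID}⁺ = {Category, OrderID, ProductID, Qty, UnitPrice} — all of the relation — so {OrderID, ProductID} is a candidate key.
{OrderID, Qty}⁺ = {Category, OrderID, ProductID, Qty, UnitPrice} — all of the relation — so {OrderID, Qty} is a candidate key.
Any other superkey properly contains one of these, so there are no further candidate keys.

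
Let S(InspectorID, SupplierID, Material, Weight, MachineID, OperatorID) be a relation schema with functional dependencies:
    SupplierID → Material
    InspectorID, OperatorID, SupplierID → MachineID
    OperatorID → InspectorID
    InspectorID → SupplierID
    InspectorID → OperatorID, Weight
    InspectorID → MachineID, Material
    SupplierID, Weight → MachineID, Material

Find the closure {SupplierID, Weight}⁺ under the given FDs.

Start with {SupplierID, Weight}.
SupplierID → Material applies; add {Material} → now {Material, SupplierID, Weight}.
SupplierID, Weight → MachineID, Material applies; add {MachineID} → now {MachineID, Material, SupplierID, Weight}.
No further FD applies.

{MachineID, Material, SupplierID, Weight}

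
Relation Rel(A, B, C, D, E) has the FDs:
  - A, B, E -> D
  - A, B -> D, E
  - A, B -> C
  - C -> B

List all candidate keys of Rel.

Attributes never on any right-hand side: {A} — every candidate key must contain it.
{A, B} is a candidate key since {A, B}⁺ = {A, B, C, D, E} covers every attribute.
{A, C} is a candidate key since {A, C}⁺ = {A, B, C, D, E} covers every attribute.
These are minimal and exhaustive — every other superkey contains one of them.

{A, B}, {A, C}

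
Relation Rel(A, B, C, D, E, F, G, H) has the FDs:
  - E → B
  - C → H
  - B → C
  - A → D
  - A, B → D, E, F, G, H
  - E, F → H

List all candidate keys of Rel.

Attributes never on any right-hand side: {A} — every candidate key must contain it.
{A, B} is a candidate key since {A, B}⁺ = {A, B, C, D, E, F, G, H} covers every attribute.
{A, E} is a candidate key since {A, E}⁺ = {A, B, C, D, E, F, G, H} covers every attribute.
No proper subset of any of these is a key, and no other minimal superkey exists.

{A, B}, {A, E}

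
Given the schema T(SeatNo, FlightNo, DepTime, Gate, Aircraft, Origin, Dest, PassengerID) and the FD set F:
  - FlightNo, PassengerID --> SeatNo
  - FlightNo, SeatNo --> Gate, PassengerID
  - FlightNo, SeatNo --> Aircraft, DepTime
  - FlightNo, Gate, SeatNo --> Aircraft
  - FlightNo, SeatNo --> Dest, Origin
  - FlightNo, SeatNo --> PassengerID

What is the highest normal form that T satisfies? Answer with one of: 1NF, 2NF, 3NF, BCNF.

BCNF

Candidate keys: {FlightNo, PassengerID}, {FlightNo, SeatNo}. Prime attributes: {FlightNo, PassengerID, SeatNo}.
Each dependency's left side is a superkey — BCNF holds.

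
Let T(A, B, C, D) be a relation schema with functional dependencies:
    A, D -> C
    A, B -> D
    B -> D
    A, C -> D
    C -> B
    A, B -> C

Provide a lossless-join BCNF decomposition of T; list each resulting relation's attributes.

Candidate keys of the original relation: {A, B}, {A, C}, {A, D}.
In {A, B, C, D}, {B} is not a superkey ({B}⁺ restricted to this set is {B, D}), so split on B -> D into {B, D} and {A, B, C}.
{B, D}: every determinant is a superkey — BCNF.
In {A, B, C}, {C} is not a superkey ({C}⁺ restricted to this set is {B, C}), so split on C -> B into {B, C} and {A, C}.
{B, C}: every determinant is a superkey — BCNF.
{A, C}: every determinant is a superkey — BCNF.

{A, C}; {B, C}; {B, D}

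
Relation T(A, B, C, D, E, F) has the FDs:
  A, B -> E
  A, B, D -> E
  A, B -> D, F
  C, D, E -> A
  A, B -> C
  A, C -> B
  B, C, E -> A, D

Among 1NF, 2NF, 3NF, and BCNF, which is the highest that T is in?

Candidate keys: {A, B}, {A, C}, {B, C, E}, {C, D, E}. Prime attributes: {A, B, C, D, E}.
Each dependency's left side is a superkey — BCNF holds.

BCNF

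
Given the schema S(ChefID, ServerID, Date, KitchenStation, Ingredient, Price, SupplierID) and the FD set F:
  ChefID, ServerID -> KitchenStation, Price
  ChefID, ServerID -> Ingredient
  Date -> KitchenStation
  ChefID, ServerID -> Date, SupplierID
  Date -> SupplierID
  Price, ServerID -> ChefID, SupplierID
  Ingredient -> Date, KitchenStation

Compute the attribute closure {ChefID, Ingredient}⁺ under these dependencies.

Start with {ChefID, Ingredient}.
Ingredient -> Date, KitchenStation applies; add {Date, KitchenStation} → now {ChefID, Date, Ingredient, KitchenStation}.
Date -> SupplierID applies; add {SupplierID} → now {ChefID, Date, Ingredient, KitchenStation, SupplierID}.
No further FD applies.

{ChefID, Date, Ingredient, KitchenStation, SupplierID}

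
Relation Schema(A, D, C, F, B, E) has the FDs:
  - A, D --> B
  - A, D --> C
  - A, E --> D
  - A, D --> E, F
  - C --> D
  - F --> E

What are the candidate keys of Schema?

{A, C}, {A, D}, {A, E}, {A, F}

No FD produces {A}, so it must be in every candidate key.
{A, C} is a candidate key since {A, C}⁺ = {A, B, C, D, E, F} covers every attribute.
{A, D} is a candidate key since {A, D}⁺ = {A, B, C, D, E, F} covers every attribute.
{A, E} is a candidate key since {A, E}⁺ = {A, B, C, D, E, F} covers every attribute.
{A, F} is a candidate key since {A, F}⁺ = {A, B, C, D, E, F} covers every attribute.
These are minimal and exhaustive — every other superkey contains one of them.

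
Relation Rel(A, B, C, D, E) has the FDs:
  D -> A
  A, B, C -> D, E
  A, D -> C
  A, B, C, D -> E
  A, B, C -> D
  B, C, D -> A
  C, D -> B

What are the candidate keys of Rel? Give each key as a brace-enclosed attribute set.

{A, B, C}, {D}

{D}⁺ = {A, B, C, D, E}, which is every attribute, so {D} is a candidate key.
{A, B, C}⁺ = {A, B, C, D, E}, which is every attribute, so {A, B, C} is a candidate key.
No proper subset of any of these is a key, and no other minimal superkey exists.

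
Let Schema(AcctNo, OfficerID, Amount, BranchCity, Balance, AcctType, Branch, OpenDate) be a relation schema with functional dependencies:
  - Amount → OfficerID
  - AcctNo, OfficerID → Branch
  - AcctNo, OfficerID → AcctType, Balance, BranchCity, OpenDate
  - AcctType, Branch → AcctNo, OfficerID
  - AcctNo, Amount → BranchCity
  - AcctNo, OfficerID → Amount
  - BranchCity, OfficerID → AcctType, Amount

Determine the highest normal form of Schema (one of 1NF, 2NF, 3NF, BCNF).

3NF

Candidate keys: {AcctNo, Amount}, {AcctNo, OfficerID}, {AcctType, Branch}, {Amount, Branch, BranchCity}, {Branch, BranchCity, OfficerID}. Prime attributes: {AcctNo, AcctType, Amount, Branch, BranchCity, OfficerID}.
Amount → OfficerID: {Amount}⁺ = {Amount, OfficerID}, which is not all of the attributes, so the left side is not a superkey — BCNF is violated.
Since {OfficerID} ⊆ prime attributes and every other non-superkey FD also has a prime right side, the schema is in 3NF.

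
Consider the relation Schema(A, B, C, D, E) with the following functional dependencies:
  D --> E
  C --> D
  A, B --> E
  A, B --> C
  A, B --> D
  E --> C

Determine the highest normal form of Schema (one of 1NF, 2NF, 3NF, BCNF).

Candidate key: {A, B}. Prime attributes: {A, B}.
For D --> E we have {D}⁺ = {C, D, E}; {D} is not a superkey, so BCNF fails.
D --> E has non-prime {E} on the right and a non-superkey on the left, so 3NF fails.
No non-prime attribute depends on a proper subset of any candidate key, so 2NF holds.

2NF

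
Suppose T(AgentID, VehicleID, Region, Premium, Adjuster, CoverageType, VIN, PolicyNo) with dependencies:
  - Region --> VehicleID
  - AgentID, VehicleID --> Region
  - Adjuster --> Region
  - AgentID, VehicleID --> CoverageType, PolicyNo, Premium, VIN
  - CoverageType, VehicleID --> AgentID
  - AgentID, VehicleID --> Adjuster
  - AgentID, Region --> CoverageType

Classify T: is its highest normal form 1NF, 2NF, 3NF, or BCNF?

Candidate keys: {Adjuster, AgentID}, {Adjuster, CoverageType}, {AgentID, Region}, {AgentID, VehicleID}, {CoverageType, Region}, {CoverageType, VehicleID}. Prime attributes: {Adjuster, AgentID, CoverageType, Region, VehicleID}.
Region --> VehicleID breaks BCNF: {Region}⁺ = {Region, VehicleID}, so {Region} is not a superkey.
Since {VehicleID} ⊆ prime attributes and every other non-superkey FD also has a prime right side, the schema is in 3NF.

3NF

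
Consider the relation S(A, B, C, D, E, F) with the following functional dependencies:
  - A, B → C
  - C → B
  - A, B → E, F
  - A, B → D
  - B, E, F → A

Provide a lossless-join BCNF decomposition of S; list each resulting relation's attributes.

{A, C, D, E, F}; {B, C}

Candidate keys of the original relation: {A, B}, {A, C}, {B, E, F}, {C, E, F}.
Within {A, B, C, D, E, F}: {C}⁺ ∩ {A, B, C, D, E, F} = {B, C}, not the whole set, so C → B violates BCNF; decompose into {B, C} and {A, C, D, E, F}.
{B, C} is in BCNF.
{A, C, D, E, F} is in BCNF.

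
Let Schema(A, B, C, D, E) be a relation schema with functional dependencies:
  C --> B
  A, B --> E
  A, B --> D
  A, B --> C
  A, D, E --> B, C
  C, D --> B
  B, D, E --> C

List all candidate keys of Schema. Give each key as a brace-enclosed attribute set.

{A, B}, {A, C}, {A, D, E}

{A} never appears on the right of any FD, so every key must include it.
Closure of {A, B} is {A, B, C, D, E}, the whole schema; {A, B} is a candidate key.
Closure of {A, C} is {A, B, C, D, E}, the whole schema; {A, C} is a candidate key.
Closure of {A, D, E} is {A, B, C, D, E}, the whole schema; {A, D, E} is a candidate key.
These are minimal and exhaustive — every other superkey contains one of them.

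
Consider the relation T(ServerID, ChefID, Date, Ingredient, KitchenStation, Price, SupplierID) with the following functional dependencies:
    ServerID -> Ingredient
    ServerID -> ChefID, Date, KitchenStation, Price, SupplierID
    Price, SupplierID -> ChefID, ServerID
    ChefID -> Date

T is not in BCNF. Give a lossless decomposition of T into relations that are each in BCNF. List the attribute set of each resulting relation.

Candidate keys of the original relation: {Price, SupplierID}, {ServerID}.
In {ChefID, Date, Ingredient, KitchenStation, Price, ServerID, SupplierID}, {ChefID} is not a superkey ({ChefID}⁺ restricted to this set is {ChefID, Date}), so split on ChefID -> Date into {ChefID, Date} and {ChefID, Ingredient, KitchenStation, Price, ServerID, SupplierID}.
{ChefID, Date} is in BCNF.
{ChefID, Ingredient, KitchenStation, Price, ServerID, SupplierID} is in BCNF.

{ChefID, Date}; {ChefID, Ingredient, KitchenStation, Price, ServerID, SupplierID}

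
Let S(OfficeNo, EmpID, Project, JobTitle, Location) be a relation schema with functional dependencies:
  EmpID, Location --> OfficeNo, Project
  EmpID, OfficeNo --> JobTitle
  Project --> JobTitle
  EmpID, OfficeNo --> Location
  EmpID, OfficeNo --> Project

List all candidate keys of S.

{EmpID, Location}, {EmpID, OfficeNo}

Attributes never on any right-hand side: {EmpID} — every candidate key must contain it.
Closure of {EmpID, Location} is {EmpID, JobTitle, Location, OfficeNo, Project}, the whole schema; {EmpID, Location} is a candidate key.
Closure of {EmpID, OfficeNo} is {EmpID, JobTitle, Location, OfficeNo, Project}, the whole schema; {EmpID, OfficeNo} is a candidate key.
No proper subset of any of these is a key, and no other minimal superkey exists.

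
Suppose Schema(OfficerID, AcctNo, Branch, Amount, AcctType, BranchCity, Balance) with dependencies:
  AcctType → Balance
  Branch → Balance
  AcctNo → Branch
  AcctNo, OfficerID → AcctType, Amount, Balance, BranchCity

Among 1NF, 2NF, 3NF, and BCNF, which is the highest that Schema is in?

Candidate key: {AcctNo, OfficerID}. Prime attributes: {AcctNo, OfficerID}.
AcctType → Balance breaks BCNF: {AcctType}⁺ = {AcctType, Balance}, so {AcctType} is not a superkey.
Because {Balance} is non-prime and the left side of AcctType → Balance is not a superkey, the relation is not in 3NF.
{AcctNo} is a proper subset of the key {AcctNo, OfficerID}, and {AcctNo}⁺ contains the non-prime attributes {Balance, Branch} — a partial dependency, so 2NF is violated.

1NF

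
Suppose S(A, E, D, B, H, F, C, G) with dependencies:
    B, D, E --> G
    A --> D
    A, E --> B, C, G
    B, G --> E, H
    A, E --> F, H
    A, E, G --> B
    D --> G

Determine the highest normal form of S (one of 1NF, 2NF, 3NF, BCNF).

Candidate keys: {A, B}, {A, E}. Prime attributes: {A, B, E}.
For B, D, E --> G we have {B, D, E}⁺ = {B, D, E, G, H}; {B, D, E} is not a superkey, so BCNF fails.
B, D, E --> G determines the non-prime attribute {G} from a non-superkey — 3NF is violated.
{A} is a proper subset of the key {A, B}, and {A}⁺ contains the non-prime attributes {D, G} — a partial dependency, so 2NF is violated.

1NF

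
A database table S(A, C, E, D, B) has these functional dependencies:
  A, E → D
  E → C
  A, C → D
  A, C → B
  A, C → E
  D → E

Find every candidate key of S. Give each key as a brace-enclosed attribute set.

Attributes never on any right-hand side: {A} — every candidate key must contain it.
{A, C}⁺ = {A, B, C, D, E} — all of the relation — so {A, C} is a candidate key.
{A, D}⁺ = {A, B, C, D, E} — all of the relation — so {A, D} is a candidate key.
{A, E}⁺ = {A, B, C, D, E} — all of the relation — so {A, E} is a candidate key.
No proper subset of any of these is a key, and no other minimal superkey exists.

{A, C}, {A, D}, {A, E}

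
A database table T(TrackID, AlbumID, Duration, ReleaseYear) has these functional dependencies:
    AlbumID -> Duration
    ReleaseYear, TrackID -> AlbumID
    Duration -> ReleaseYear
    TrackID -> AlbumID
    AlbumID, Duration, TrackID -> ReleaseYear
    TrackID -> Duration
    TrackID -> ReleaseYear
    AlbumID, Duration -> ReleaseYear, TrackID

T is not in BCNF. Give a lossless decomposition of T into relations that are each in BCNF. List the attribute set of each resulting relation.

Candidate keys of the original relation: {AlbumID}, {TrackID}.
In {AlbumID, Duration, ReleaseYear, TrackID}, {Duration} is not a superkey ({Duration}⁺ restricted to this set is {Duration, ReleaseYear}), so split on Duration -> ReleaseYear into {Duration, ReleaseYear} and {AlbumID, Duration, TrackID}.
{Duration, ReleaseYear}: every determinant is a superkey — BCNF.
{AlbumID, Duration, TrackID}: every determinant is a superkey — BCNF.

{AlbumID, Duration, TrackID}; {Duration, ReleaseYear}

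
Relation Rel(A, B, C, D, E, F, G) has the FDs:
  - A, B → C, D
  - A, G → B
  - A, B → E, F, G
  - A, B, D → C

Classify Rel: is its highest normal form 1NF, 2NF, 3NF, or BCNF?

BCNF

Candidate keys: {A, B}, {A, G}. Prime attributes: {A, B, G}.
The left-hand side of every FD is a superkey, so BCNF is satisfied.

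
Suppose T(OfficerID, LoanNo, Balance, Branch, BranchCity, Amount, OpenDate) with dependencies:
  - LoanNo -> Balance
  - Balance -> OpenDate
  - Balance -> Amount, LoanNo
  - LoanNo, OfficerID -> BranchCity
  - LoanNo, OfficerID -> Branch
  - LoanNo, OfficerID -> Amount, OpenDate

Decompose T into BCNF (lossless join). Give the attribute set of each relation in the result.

Candidate keys of the original relation: {Balance, OfficerID}, {LoanNo, OfficerID}.
Within {Amount, Balance, Branch, BranchCity, LoanNo, OfficerID, OpenDate}: {LoanNo}⁺ ∩ {Amount, Balance, Branch, BranchCity, LoanNo, OfficerID, OpenDate} = {Amount, Balance, LoanNo, OpenDate}, not the whole set, so LoanNo -> Amount, Balance, OpenDate violates BCNF; decompose into {Amount, Balance, LoanNo, OpenDate} and {Branch, BranchCity, LoanNo, OfficerID}.
{Amount, Balance, LoanNo, OpenDate}: every determinant is a superkey — BCNF.
{Branch, BranchCity, LoanNo, OfficerID}: every determinant is a superkey — BCNF.

{Amount, Balance, LoanNo, OpenDate}; {Branch, BranchCity, LoanNo, OfficerID}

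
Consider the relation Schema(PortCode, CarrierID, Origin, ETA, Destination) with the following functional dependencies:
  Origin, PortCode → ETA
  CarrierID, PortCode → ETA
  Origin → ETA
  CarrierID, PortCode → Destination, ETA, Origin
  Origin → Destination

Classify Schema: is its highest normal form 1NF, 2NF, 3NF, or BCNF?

Candidate key: {CarrierID, PortCode}. Prime attributes: {CarrierID, PortCode}.
Origin, PortCode → ETA breaks BCNF: {Origin, PortCode}⁺ = {Destination, ETA, Origin, PortCode}, so {Origin, PortCode} is not a superkey.
Origin, PortCode → ETA has non-prime {ETA} on the right and a non-superkey on the left, so 3NF fails.
No proper subset of a key has a non-prime attribute in its closure, so there is no partial dependency; 2NF holds.

2NF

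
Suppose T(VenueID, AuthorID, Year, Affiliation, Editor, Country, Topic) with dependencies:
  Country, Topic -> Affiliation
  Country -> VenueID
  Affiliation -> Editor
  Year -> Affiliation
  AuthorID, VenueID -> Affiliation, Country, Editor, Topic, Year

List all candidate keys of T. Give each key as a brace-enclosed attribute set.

{AuthorID, Country}, {AuthorID, VenueID}

Attributes never on any right-hand side: {AuthorID} — every candidate key must contain it.
Closure of {AuthorID, Country} is {Affiliation, AuthorID, Country, Editor, Topic, VenueID, Year}, the whole schema; {AuthorID, Country} is a candidate key.
Closure of {AuthorID, VenueID} is {Affiliation, AuthorID, Country, Editor, Topic, VenueID, Year}, the whole schema; {AuthorID, VenueID} is a candidate key.
No proper subset of any of these is a key, and no other minimal superkey exists.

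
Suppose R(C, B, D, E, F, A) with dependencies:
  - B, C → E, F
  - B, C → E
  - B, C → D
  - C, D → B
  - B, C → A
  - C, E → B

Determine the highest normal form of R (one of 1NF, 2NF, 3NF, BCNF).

BCNF

Candidate keys: {B, C}, {C, D}, {C, E}. Prime attributes: {B, C, D, E}.
Every FD has a superkey on the left, so the relation is in BCNF.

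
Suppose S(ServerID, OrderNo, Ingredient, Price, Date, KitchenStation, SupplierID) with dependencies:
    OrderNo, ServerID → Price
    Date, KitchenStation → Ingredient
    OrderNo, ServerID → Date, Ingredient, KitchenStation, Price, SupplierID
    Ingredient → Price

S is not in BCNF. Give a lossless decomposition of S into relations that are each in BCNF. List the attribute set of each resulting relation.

Candidate key of the original relation: {OrderNo, ServerID}.
Within {Date, Ingredient, KitchenStation, OrderNo, Price, ServerID, SupplierID}: {Date, KitchenStation}⁺ ∩ {Date, Ingredient, KitchenStation, OrderNo, Price, ServerID, SupplierID} = {Date, Ingredient, KitchenStation, Price}, not the whole set, so Date, KitchenStation → Ingredient, Price violates BCNF; decompose into {Date, Ingredient, KitchenStation, Price} and {Date, KitchenStation, OrderNo, ServerID, SupplierID}.
Within {Date, Ingredient, KitchenStation, Price}: {Ingredient}⁺ ∩ {Date, Ingredient, KitchenStation, Price} = {Ingredient, Price}, not the whole set, so Ingredient → Price violates BCNF; decompose into {Ingredient, Price} and {Date, Ingredient, KitchenStation}.
{Ingredient, Price} is in BCNF.
{Date, Ingredient, KitchenStation} is in BCNF.
{Date, KitchenStation, OrderNo, ServerID, SupplierID} is in BCNF.

{Date, Ingredient, KitchenStation}; {Date, KitchenStation, OrderNo, ServerID, SupplierID}; {Ingredient, Price}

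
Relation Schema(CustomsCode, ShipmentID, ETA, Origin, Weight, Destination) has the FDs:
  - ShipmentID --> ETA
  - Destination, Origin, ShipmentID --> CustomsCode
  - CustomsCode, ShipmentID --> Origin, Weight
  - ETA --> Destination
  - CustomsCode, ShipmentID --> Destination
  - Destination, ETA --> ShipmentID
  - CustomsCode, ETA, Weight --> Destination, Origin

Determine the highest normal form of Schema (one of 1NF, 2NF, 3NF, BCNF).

1NF

Candidate keys: {CustomsCode, ETA}, {CustomsCode, ShipmentID}, {ETA, Origin}, {Origin, ShipmentID}. Prime attributes: {CustomsCode, ETA, Origin, ShipmentID}.
ShipmentID --> ETA: {ShipmentID}⁺ = {Destination, ETA, ShipmentID}, which is not all of the attributes, so the left side is not a superkey — BCNF is violated.
ETA --> Destination has non-prime {Destination} on the right and a non-superkey on the left, so 3NF fails.
The proper key subset {ETA} of {CustomsCode, ETA} determines non-prime {Destination}, so the relation is not even in 2NF.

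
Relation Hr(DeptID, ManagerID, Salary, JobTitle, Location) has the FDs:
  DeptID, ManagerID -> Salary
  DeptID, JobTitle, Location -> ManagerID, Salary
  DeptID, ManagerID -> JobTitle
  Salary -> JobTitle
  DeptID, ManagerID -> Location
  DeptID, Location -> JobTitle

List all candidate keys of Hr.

{DeptID} never appears on the right of any FD, so every key must include it.
Closure of {DeptID, Location} is {DeptID, JobTitle, Location, ManagerID, Salary}, the whole schema; {DeptID, Location} is a candidate key.
Closure of {DeptID, ManagerID} is {DeptID, JobTitle, Location, ManagerID, Salary}, the whole schema; {DeptID, ManagerID} is a candidate key.
These are minimal and exhaustive — every other superkey contains one of them.

{DeptID, Location}, {DeptID, ManagerID}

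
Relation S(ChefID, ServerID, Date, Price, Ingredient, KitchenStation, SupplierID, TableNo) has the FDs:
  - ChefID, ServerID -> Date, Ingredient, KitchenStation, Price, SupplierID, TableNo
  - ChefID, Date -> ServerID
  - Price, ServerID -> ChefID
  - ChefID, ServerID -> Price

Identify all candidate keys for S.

{ChefID, Date}, {ChefID, ServerID}, {Price, ServerID}

{ChefID, Date}⁺ = {ChefID, Date, Ingredient, KitchenStation, Price, ServerID, SupplierID, TableNo} — all of the relation — so {ChefID, Date} is a candidate key.
{ChefID, ServerID}⁺ = {ChefID, Date, Ingredient, KitchenStation, Price, ServerID, SupplierID, TableNo} — all of the relation — so {ChefID, ServerID} is a candidate key.
{Price, ServerID}⁺ = {ChefID, Date, Ingredient, KitchenStation, Price, ServerID, SupplierID, TableNo} — all of the relation — so {Price, ServerID} is a candidate key.
These are minimal and exhaustive — every other superkey contains one of them.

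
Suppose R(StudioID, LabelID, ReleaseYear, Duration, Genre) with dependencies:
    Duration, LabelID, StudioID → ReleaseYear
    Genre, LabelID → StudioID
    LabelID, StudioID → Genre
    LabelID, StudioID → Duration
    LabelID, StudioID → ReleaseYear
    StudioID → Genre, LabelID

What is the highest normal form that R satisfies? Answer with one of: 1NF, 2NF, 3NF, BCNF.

BCNF

Candidate keys: {Genre, LabelID}, {StudioID}. Prime attributes: {Genre, LabelID, StudioID}.
Every FD has a superkey on the left, so the relation is in BCNF.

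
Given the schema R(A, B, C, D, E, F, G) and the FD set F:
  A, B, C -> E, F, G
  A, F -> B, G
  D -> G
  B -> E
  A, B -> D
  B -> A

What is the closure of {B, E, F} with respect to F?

{A, B, D, E, F, G}

Start with {B, E, F}.
B -> A applies; add {A} → now {A, B, E, F}.
A, F -> B, G applies; add {G} → now {A, B, E, F, G}.
A, B -> D applies; add {D} → now {A, B, D, E, F, G}.
No further FD applies.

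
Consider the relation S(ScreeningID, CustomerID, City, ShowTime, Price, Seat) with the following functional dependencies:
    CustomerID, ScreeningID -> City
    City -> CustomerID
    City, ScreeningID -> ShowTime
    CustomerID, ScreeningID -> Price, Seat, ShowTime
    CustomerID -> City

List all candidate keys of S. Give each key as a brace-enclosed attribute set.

{City, ScreeningID}, {CustomerID, ScreeningID}

Attributes never on any right-hand side: {ScreeningID} — every candidate key must contain it.
Closure of {City, ScreeningID} is {City, CustomerID, Price, ScreeningID, Seat, ShowTime}, the whole schema; {City, ScreeningID} is a candidate key.
Closure of {CustomerID, ScreeningID} is {City, CustomerID, Price, ScreeningID, Seat, ShowTime}, the whole schema; {CustomerID, ScreeningID} is a candidate key.
No proper subset of any of these is a key, and no other minimal superkey exists.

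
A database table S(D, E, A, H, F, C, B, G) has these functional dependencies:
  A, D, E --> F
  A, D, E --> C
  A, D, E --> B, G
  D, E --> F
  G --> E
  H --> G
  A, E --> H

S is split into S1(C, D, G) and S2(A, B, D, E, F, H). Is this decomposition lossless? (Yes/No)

No

Common attributes: {D}; their closure is {D}.
Neither S1 nor S2 is contained in that closure, so the decomposition is lossy.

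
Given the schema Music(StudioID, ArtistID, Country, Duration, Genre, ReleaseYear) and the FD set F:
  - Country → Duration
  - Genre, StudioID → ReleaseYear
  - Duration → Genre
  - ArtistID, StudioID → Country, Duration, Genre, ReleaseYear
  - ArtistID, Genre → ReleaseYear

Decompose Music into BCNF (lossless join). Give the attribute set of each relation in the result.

Candidate key of the original relation: {ArtistID, StudioID}.
In {ArtistID, Country, Duration, Genre, ReleaseYear, StudioID}, {Country} is not a superkey ({Country}⁺ restricted to this set is {Country, Duration, Genre}), so split on Country → Duration, Genre into {Country, Duration, Genre} and {ArtistID, Country, ReleaseYear, StudioID}.
In {Country, Duration, Genre}, {Duration} is not a superkey ({Duration}⁺ restricted to this set is {Duration, Genre}), so split on Duration → Genre into {Duration, Genre} and {Country, Duration}.
{Duration, Genre}: every determinant is a superkey — BCNF.
{Country, Duration}: every determinant is a superkey — BCNF.
In {ArtistID, Country, ReleaseYear, StudioID}, {ArtistID, Country} is not a superkey ({ArtistID, Country}⁺ restricted to this set is {ArtistID, Country, ReleaseYear}), so split on ArtistID, Country → ReleaseYear into {ArtistID, Country, ReleaseYear} and {ArtistID, Country, StudioID}.
{ArtistID, Country, ReleaseYear}: every determinant is a superkey — BCNF.
{ArtistID, Country, StudioID}: every determinant is a superkey — BCNF.

{ArtistID, Country, ReleaseYear}; {ArtistID, Country, StudioID}; {Country, Duration}; {Duration, Genre}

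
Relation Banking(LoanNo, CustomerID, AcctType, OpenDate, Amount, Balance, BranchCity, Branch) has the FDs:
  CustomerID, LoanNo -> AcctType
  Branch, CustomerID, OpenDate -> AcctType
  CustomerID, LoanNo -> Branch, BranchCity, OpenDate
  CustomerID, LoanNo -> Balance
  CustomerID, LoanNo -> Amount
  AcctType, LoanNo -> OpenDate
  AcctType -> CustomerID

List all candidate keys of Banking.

{LoanNo} never appears on the right of any FD, so every key must include it.
{AcctType, LoanNo}⁺ = {AcctType, Amount, Balance, Branch, BranchCity, CustomerID, LoanNo, OpenDate} — all of the relation — so {AcctType, LoanNo} is a candidate key.
{CustomerID, LoanNo}⁺ = {AcctType, Amount, Balance, Branch, BranchCity, CustomerID, LoanNo, OpenDate} — all of the relation — so {CustomerID, LoanNo} is a candidate key.
These are minimal and exhaustive — every other superkey contains one of them.

{AcctType, LoanNo}, {CustomerID, LoanNo}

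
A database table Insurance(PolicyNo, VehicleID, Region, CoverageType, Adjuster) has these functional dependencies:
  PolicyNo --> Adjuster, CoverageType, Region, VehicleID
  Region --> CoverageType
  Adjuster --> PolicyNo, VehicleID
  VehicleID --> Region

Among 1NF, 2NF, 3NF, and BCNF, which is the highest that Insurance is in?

Candidate keys: {Adjuster}, {PolicyNo}. Prime attributes: {Adjuster, PolicyNo}.
Region --> CoverageType: {Region}⁺ = {CoverageType, Region}, which is not all of the attributes, so the left side is not a superkey — BCNF is violated.
Because {CoverageType} is non-prime and the left side of Region --> CoverageType is not a superkey, the relation is not in 3NF.
All keys have size 1, which rules out partial dependencies — 2NF is satisfied.

2NF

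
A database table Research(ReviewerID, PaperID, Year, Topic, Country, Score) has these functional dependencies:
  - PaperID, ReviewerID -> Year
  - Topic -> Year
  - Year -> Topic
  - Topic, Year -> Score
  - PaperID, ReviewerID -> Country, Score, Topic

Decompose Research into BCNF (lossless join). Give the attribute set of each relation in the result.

{Country, PaperID, ReviewerID, Topic}; {Score, Topic, Year}

Candidate key of the original relation: {PaperID, ReviewerID}.
Within {Country, PaperID, ReviewerID, Score, Topic, Year}: {Topic}⁺ ∩ {Country, PaperID, ReviewerID, Score, Topic, Year} = {Score, Topic, Year}, not the whole set, so Topic -> Score, Year violates BCNF; decompose into {Score, Topic, Year} and {Country, PaperID, ReviewerID, Topic}.
{Score, Topic, Year} has no BCNF violation.
{Country, PaperID, ReviewerID, Topic} has no BCNF violation.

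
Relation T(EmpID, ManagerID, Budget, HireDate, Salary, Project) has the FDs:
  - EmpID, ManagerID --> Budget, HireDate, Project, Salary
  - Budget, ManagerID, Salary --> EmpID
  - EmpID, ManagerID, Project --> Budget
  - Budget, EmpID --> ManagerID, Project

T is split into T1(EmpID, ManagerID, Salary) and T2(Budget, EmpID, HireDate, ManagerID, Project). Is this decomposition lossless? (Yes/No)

Yes

Common attributes: {EmpID, ManagerID}; their closure is {Budget, EmpID, HireDate, ManagerID, Project, Salary}.
This includes all of T1, so the common attributes are a superkey of T1 — the join is lossless.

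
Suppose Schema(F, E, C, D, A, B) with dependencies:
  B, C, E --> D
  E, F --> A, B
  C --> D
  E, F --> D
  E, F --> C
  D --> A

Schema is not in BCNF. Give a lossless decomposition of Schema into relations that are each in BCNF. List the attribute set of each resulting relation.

{A, D}; {B, C, E, F}; {C, D}

Candidate key of the original relation: {E, F}.
In {A, B, C, D, E, F}, {B, C, E} is not a superkey ({B, C, E}⁺ restricted to this set is {A, B, C, D, E}), so split on B, C, E --> A, D into {A, B, C, D, E} and {B, C, E, F}.
In {A, B, C, D, E}, {C} is not a superkey ({C}⁺ restricted to this set is {A, C, D}), so split on C --> A, D into {A, C, D} and {B, C, E}.
In {A, C, D}, {D} is not a superkey ({D}⁺ restricted to this set is {A, D}), so split on D --> A into {A, D} and {C, D}.
{A, D} is in BCNF.
{C, D} is in BCNF.
{B, C, E} is in BCNF.
{B, C, E, F} is in BCNF.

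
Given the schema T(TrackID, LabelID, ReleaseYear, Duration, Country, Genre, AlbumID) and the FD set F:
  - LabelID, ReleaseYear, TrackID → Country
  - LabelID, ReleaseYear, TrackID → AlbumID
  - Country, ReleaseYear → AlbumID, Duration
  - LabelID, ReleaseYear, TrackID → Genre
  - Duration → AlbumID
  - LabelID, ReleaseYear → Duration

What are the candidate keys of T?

No FD produces {LabelID, ReleaseYear, TrackID}, so they must be in every candidate key.
{LabelID, ReleaseYear, TrackID}⁺ = {AlbumID, Country, Duration, Genre, LabelID, ReleaseYear, TrackID} — all of the relation — so {LabelID, ReleaseYear, TrackID} is a candidate key.
No smaller or unrelated set reaches every attribute, so there are no other keys.

{LabelID, ReleaseYear, TrackID}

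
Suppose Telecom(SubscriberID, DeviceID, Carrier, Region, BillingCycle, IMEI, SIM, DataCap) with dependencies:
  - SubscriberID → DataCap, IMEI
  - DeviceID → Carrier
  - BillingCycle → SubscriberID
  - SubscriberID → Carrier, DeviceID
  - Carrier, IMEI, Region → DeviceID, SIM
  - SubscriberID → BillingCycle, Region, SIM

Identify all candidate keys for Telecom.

{BillingCycle} is a candidate key since {BillingCycle}⁺ = {BillingCycle, Carrier, DataCap, DeviceID, IMEI, Region, SIM, SubscriberID} covers every attribute.
{SubscriberID} is a candidate key since {SubscriberID}⁺ = {BillingCycle, Carrier, DataCap, DeviceID, IMEI, Region, SIM, SubscriberID} covers every attribute.
These are minimal and exhaustive — every other superkey contains one of them.

{BillingCycle}, {SubscriberID}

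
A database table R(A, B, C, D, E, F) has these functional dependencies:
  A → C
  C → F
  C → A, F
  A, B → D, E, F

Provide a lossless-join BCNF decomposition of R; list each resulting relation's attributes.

Candidate keys of the original relation: {A, B}, {B, C}.
In {A, B, C, D, E, F}, {A} is not a superkey ({A}⁺ restricted to this set is {A, C, F}), so split on A → C, F into {A, C, F} and {A, B, D, E}.
{A, C, F}: every determinant is a superkey — BCNF.
{A, B, D, E}: every determinant is a superkey — BCNF.

{A, B, D, E}; {A, C, F}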